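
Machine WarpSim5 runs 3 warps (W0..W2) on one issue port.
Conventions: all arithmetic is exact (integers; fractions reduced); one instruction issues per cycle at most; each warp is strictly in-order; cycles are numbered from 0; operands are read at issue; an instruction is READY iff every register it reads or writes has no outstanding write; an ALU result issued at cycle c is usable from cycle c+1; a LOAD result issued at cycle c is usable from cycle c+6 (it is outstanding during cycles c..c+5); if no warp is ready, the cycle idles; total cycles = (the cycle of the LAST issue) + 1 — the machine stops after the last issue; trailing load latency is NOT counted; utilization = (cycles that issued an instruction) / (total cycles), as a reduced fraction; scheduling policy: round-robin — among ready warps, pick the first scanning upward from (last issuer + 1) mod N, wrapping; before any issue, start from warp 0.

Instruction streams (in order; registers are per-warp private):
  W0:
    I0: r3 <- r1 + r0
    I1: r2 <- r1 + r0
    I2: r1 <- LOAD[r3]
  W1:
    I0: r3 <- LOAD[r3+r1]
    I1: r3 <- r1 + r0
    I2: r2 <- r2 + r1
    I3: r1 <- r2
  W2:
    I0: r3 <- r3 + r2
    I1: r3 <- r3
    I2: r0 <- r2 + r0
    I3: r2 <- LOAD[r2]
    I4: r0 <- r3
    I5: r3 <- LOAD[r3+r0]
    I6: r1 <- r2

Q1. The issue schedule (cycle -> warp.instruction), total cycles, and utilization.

cycle 0: W0.I0
cycle 1: W1.I0
cycle 2: W2.I0
cycle 3: W0.I1
cycle 4: W2.I1
cycle 5: W0.I2
cycle 6: W2.I2
cycle 7: W1.I1
cycle 8: W2.I3
cycle 9: W1.I2
cycle 10: W2.I4
cycle 11: W1.I3
cycle 12: W2.I5
cycle 13: idle
cycle 14: W2.I6

Answer: 15 cycles, utilization 14/15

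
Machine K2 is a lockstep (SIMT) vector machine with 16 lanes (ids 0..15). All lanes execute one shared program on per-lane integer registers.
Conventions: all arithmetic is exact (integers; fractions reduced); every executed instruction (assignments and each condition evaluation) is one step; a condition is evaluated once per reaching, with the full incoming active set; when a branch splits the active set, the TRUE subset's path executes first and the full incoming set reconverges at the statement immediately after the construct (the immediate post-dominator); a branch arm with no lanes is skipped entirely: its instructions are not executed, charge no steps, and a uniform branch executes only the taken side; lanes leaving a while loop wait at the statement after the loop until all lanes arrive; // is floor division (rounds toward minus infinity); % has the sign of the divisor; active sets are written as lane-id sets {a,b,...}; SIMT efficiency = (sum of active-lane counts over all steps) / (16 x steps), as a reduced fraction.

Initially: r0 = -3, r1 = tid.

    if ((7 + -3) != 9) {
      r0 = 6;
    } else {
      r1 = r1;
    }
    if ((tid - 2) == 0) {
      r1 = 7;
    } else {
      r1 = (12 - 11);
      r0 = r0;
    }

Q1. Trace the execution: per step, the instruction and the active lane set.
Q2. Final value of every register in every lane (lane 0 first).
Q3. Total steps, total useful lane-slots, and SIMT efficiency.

step 0: eval ((7 + -3) != 9)         {0,1,2,3,4,5,6,7,8,9,10,11,12,13,14,15}
step 1: r0 <- 6                      {0,1,2,3,4,5,6,7,8,9,10,11,12,13,14,15}
step 2: eval ((tid - 2) == 0)        {0,1,2,3,4,5,6,7,8,9,10,11,12,13,14,15}
step 3: r1 <- 7                      {2}
step 4: r1 <- (12 - 11)              {0,1,3,4,5,6,7,8,9,10,11,12,13,14,15}
step 5: r0 <- r0                     {0,1,3,4,5,6,7,8,9,10,11,12,13,14,15}

Answer: 6 steps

r0: 6,6,6,6,6,6,6,6,6,6,6,6,6,6,6,6
r1: 1,1,7,1,1,1,1,1,1,1,1,1,1,1,1,1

steps = 6; useful = 79; efficiency = 79/96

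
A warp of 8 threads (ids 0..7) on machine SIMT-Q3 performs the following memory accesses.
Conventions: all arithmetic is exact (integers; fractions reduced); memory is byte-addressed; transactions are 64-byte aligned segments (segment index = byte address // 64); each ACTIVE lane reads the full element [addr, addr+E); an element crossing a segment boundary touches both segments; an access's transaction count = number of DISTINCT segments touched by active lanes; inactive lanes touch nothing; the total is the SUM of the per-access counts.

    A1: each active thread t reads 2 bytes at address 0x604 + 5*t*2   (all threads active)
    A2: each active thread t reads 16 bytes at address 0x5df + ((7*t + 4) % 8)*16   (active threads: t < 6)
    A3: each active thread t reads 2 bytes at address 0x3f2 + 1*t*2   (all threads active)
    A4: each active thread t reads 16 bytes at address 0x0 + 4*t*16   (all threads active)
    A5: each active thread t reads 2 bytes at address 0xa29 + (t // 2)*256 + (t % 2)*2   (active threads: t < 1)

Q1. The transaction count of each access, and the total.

A1: 2 transactions
A2: 3 transactions
A3: 2 transactions
A4: 8 transactions
A5: 1 transaction

Answer: 2,3,2,8,1; total 16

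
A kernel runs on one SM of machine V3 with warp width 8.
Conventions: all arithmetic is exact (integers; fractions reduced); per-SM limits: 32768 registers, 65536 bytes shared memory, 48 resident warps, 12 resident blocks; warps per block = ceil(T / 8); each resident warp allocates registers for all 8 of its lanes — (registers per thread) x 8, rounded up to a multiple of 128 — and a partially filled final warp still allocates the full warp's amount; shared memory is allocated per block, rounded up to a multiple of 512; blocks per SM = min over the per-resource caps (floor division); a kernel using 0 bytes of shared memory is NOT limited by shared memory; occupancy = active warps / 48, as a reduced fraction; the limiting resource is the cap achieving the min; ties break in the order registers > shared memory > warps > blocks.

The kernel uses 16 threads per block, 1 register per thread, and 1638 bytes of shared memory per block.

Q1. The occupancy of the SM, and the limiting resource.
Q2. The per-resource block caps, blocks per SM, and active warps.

Answer: occupancy 1/2, limited by blocks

registers: 128 blocks
shared memory: 32 blocks
warps: 24 blocks
blocks: 12 blocks

Answer: 12 blocks, 24 active warps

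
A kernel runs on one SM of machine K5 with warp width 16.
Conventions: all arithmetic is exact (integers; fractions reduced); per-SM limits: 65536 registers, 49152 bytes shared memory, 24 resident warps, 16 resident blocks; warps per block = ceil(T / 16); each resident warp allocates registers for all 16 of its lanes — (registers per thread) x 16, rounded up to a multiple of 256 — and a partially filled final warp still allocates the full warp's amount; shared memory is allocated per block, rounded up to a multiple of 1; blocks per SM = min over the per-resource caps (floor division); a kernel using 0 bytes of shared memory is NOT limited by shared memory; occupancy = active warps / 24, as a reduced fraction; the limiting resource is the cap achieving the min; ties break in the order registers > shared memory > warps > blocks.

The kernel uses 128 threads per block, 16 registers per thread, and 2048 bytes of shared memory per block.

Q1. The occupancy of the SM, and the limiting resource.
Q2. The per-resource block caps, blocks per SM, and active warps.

Answer: occupancy 1, limited by warps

registers: 32 blocks
shared memory: 24 blocks
warps: 3 blocks
blocks: 16 blocks

Answer: 3 blocks, 24 active warps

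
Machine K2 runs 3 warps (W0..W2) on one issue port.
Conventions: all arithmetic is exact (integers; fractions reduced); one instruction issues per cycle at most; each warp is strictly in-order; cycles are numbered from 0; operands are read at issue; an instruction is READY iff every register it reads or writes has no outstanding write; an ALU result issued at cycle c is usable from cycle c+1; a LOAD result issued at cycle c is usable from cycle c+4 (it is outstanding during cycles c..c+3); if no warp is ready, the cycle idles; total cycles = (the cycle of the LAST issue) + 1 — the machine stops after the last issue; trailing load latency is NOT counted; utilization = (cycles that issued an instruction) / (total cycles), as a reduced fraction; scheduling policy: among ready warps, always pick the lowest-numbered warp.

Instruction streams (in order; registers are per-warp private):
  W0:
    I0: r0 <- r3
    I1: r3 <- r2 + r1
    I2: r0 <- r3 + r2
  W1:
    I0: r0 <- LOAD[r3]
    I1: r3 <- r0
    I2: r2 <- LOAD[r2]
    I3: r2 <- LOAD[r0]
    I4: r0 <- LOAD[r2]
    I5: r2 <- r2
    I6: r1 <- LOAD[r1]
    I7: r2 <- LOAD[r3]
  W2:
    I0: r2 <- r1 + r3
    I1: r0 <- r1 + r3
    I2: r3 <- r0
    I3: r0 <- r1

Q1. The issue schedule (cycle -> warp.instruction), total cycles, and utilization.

cycle 0: W0.I0
cycle 1: W0.I1
cycle 2: W0.I2
cycle 3: W1.I0
cycle 4: W2.I0
cycle 5: W2.I1
cycle 6: W2.I2
cycle 7: W1.I1
cycle 8: W1.I2
cycle 9: W2.I3
cycle 10: idle
cycle 11: idle
cycle 12: W1.I3
cycle 13: idle
cycle 14: idle
cycle 15: idle
cycle 16: W1.I4
cycle 17: W1.I5
cycle 18: W1.I6
cycle 19: W1.I7

Answer: 20 cycles, utilization 3/4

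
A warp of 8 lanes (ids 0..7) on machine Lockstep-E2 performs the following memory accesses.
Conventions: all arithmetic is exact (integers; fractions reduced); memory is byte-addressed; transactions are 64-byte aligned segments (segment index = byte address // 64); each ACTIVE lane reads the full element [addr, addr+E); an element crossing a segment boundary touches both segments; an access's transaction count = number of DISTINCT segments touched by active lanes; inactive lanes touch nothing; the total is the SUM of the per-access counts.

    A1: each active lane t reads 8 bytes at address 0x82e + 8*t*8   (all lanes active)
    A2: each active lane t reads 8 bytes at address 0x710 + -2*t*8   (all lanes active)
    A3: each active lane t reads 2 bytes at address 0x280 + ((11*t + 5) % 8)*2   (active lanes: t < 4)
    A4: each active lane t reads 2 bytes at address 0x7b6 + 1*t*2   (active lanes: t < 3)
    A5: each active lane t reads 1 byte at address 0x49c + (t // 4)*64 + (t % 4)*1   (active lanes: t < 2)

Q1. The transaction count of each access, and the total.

A1: 8 transactions
A2: 3 transactions
A3: 1 transaction
A4: 1 transaction
A5: 1 transaction

Answer: 8,3,1,1,1; total 14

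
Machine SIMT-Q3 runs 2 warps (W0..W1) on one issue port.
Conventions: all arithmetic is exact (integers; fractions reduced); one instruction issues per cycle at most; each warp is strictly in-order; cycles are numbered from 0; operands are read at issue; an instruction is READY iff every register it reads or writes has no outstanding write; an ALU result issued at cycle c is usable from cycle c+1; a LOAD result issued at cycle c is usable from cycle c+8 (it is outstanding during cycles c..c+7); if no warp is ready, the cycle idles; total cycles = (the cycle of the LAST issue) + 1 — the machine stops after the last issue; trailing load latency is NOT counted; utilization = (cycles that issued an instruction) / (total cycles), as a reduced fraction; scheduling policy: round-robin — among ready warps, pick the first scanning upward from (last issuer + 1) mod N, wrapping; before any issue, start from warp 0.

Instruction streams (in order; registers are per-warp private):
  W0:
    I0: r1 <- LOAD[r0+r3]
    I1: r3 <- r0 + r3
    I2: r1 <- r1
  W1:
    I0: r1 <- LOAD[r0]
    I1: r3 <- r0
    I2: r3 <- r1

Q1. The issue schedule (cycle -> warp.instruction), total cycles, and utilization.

cycle 0: W0.I0
cycle 1: W1.I0
cycle 2: W0.I1
cycle 3: W1.I1
cycle 4: idle
cycle 5: idle
cycle 6: idle
cycle 7: idle
cycle 8: W0.I2
cycle 9: W1.I2

Answer: 10 cycles, utilization 3/5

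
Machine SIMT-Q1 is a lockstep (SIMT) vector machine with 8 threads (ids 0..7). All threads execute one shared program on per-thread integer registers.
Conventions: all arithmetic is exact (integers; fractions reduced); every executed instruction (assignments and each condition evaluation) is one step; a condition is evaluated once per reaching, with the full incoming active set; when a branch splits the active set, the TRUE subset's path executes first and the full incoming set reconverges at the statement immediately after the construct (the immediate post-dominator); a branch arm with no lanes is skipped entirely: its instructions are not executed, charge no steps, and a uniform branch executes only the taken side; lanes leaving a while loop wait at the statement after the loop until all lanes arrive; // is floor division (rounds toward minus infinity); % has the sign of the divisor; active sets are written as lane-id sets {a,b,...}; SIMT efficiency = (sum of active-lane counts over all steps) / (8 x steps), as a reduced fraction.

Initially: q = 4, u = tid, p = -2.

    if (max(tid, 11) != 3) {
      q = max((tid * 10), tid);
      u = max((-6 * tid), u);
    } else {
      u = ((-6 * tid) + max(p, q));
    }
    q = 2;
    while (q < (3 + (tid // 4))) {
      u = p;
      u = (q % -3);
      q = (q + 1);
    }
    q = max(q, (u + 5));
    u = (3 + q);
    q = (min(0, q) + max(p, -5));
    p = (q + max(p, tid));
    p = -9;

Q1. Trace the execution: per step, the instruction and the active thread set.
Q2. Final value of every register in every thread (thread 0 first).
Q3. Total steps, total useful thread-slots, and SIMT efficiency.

step 0: eval (max(tid, 11) != 3)     {0,1,2,3,4,5,6,7}
step 1: q <- max((tid * 10), tid)    {0,1,2,3,4,5,6,7}
step 2: u <- max((-6 * tid), u)      {0,1,2,3,4,5,6,7}
step 3: q <- 2                       {0,1,2,3,4,5,6,7}
step 4: eval (q < (3 + (tid // 4)))  {0,1,2,3,4,5,6,7}
step 5: u <- p                       {0,1,2,3,4,5,6,7}
step 6: u <- (q % -3)                {0,1,2,3,4,5,6,7}
step 7: q <- (q + 1)                 {0,1,2,3,4,5,6,7}
step 8: eval (q < (3 + (tid // 4)))  {0,1,2,3,4,5,6,7}
step 9: u <- p                       {4,5,6,7}
step 10: u <- (q % -3)                {4,5,6,7}
step 11: q <- (q + 1)                 {4,5,6,7}
step 12: eval (q < (3 + (tid // 4)))  {4,5,6,7}
step 13: q <- max(q, (u + 5))         {0,1,2,3,4,5,6,7}
step 14: u <- (3 + q)                 {0,1,2,3,4,5,6,7}
step 15: q <- (min(0, q) + max(p, -5)) {0,1,2,3,4,5,6,7}
step 16: p <- (q + max(p, tid))       {0,1,2,3,4,5,6,7}
step 17: p <- -9                      {0,1,2,3,4,5,6,7}

Answer: 18 steps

q: -2,-2,-2,-2,-2,-2,-2,-2
u: 7,7,7,7,8,8,8,8
p: -9,-9,-9,-9,-9,-9,-9,-9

steps = 18; useful = 128; efficiency = 128/144 = 8/9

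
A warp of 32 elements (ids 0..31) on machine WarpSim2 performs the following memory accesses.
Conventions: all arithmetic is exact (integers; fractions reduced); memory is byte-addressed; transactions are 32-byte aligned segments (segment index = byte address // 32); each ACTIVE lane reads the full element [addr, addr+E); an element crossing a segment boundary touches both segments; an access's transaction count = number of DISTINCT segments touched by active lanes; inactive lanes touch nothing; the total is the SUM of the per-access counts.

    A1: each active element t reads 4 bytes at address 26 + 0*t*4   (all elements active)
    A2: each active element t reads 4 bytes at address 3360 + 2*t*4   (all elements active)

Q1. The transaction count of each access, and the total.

A1: 1 transaction
A2: 8 transactions

Answer: 1,8; total 9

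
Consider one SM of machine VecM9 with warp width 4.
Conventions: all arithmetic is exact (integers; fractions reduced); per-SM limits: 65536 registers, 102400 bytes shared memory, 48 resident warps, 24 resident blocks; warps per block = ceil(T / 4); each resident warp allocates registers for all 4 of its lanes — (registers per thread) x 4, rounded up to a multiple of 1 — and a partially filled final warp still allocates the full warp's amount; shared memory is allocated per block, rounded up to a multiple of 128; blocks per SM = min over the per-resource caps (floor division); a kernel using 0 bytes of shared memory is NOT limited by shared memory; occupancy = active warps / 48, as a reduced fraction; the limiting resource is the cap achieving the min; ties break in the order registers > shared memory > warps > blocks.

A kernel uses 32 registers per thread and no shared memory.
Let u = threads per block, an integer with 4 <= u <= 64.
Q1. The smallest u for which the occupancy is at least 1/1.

Answer: u = 5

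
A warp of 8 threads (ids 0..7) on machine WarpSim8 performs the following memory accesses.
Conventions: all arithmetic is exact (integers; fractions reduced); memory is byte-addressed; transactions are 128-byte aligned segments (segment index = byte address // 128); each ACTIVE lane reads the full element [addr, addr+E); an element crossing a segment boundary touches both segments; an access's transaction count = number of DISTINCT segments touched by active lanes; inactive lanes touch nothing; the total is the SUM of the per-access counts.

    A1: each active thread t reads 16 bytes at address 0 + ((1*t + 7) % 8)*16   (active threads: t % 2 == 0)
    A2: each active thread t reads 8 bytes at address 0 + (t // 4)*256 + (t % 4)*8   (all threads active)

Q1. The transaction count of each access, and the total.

A1: 1 transaction
A2: 2 transactions

Answer: 1,2; total 3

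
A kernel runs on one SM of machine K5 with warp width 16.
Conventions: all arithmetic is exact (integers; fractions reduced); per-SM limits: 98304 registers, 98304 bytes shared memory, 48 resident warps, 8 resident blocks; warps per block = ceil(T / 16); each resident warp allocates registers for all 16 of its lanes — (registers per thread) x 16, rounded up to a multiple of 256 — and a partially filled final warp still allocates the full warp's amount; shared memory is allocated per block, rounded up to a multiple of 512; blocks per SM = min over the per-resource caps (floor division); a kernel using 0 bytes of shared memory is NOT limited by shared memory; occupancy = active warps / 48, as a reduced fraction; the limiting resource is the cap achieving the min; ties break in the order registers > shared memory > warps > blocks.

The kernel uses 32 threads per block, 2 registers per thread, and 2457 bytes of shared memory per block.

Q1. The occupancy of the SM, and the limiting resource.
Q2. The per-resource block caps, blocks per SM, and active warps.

Answer: occupancy 1/3, limited by blocks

registers: 192 blocks
shared memory: 38 blocks
warps: 24 blocks
blocks: 8 blocks

Answer: 8 blocks, 16 active warps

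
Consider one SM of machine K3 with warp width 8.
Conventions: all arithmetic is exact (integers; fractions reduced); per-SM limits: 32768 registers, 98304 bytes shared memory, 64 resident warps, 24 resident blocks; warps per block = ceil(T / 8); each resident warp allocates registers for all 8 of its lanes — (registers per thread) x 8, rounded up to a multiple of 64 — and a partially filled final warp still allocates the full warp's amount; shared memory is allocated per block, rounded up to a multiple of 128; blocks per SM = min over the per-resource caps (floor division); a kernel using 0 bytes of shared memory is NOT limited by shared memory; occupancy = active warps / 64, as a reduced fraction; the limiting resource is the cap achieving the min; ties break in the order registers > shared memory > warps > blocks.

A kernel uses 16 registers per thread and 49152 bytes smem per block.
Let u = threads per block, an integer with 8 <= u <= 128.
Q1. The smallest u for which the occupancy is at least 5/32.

Answer: u = 33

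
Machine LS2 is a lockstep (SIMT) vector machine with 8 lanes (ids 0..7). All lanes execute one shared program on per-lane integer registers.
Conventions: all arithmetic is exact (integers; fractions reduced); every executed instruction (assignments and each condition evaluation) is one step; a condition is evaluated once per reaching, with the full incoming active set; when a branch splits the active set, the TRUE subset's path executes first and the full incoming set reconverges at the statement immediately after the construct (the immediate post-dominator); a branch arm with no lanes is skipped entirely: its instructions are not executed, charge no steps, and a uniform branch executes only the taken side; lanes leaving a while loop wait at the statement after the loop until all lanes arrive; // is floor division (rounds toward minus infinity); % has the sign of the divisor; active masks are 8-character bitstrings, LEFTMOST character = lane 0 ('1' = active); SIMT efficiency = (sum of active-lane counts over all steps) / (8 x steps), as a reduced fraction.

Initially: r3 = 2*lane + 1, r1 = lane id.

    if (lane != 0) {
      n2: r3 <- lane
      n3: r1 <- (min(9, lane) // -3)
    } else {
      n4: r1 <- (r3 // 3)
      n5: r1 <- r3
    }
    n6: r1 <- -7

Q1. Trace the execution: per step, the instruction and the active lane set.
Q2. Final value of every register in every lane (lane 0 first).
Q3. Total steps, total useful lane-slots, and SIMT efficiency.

step 0: eval (lane != 0)             11111111
step 1: r3 <- lane                   01111111
step 2: r1 <- (min(9, lane) // -3)   01111111
step 3: r1 <- (r3 // 3)              10000000
step 4: r1 <- r3                     10000000
step 5: r1 <- -7                     11111111

Answer: 6 steps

r3: 1,1,2,3,4,5,6,7
r1: -7,-7,-7,-7,-7,-7,-7,-7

steps = 6; useful = 32; efficiency = 32/48 = 2/3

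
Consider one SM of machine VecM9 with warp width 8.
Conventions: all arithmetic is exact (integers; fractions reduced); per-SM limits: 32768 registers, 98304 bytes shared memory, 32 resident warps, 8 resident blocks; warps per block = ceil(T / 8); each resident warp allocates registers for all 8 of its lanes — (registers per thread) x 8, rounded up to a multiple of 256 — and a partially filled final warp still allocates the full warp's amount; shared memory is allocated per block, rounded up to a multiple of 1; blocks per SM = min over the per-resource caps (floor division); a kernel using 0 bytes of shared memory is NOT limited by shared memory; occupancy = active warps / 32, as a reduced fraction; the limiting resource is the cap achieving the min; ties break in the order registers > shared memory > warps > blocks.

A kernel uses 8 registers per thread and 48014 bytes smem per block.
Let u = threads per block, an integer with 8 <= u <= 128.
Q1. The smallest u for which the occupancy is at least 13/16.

Answer: u = 97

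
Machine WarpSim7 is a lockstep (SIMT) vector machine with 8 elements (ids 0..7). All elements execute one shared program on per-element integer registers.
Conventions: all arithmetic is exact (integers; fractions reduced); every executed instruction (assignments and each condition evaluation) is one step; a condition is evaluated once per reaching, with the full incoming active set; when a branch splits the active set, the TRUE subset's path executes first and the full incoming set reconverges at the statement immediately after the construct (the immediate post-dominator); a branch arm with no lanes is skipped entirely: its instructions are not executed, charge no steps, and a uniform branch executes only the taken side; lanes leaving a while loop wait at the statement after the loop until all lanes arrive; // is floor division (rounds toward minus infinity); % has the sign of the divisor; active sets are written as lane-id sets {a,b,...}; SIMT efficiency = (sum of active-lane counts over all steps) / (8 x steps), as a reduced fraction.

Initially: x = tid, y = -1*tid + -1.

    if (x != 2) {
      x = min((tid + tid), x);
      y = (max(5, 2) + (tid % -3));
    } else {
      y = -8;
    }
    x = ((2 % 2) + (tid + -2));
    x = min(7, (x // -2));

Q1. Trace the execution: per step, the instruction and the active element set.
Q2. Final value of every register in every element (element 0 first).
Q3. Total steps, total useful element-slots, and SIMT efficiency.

step 0: eval (x != 2)                {0,1,2,3,4,5,6,7}
step 1: x <- min((tid + tid), x)     {0,1,3,4,5,6,7}
step 2: y <- (max(5, 2) + (tid % -3)) {0,1,3,4,5,6,7}
step 3: y <- -8                      {2}
step 4: x <- ((2 % 2) + (tid + -2))  {0,1,2,3,4,5,6,7}
step 5: x <- min(7, (x // -2))       {0,1,2,3,4,5,6,7}

Answer: 6 steps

x: 1,0,0,-1,-1,-2,-2,-3
y: 5,3,-8,5,3,4,5,3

steps = 6; useful = 39; efficiency = 39/48 = 13/16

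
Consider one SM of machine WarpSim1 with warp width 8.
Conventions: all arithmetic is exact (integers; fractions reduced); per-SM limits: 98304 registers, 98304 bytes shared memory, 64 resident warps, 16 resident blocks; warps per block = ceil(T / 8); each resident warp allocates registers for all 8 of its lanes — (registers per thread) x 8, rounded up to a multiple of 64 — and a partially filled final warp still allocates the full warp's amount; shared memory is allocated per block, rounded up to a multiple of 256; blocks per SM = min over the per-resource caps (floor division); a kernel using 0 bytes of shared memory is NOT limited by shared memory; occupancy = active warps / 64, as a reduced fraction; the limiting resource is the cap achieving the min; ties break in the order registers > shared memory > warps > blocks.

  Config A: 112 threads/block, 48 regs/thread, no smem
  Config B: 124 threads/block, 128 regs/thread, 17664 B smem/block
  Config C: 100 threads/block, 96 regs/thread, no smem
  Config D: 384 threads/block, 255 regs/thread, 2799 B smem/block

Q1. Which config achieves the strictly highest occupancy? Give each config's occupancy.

occupancies: A 7/8, B 1, C 13/16, D 3/4

Answer: B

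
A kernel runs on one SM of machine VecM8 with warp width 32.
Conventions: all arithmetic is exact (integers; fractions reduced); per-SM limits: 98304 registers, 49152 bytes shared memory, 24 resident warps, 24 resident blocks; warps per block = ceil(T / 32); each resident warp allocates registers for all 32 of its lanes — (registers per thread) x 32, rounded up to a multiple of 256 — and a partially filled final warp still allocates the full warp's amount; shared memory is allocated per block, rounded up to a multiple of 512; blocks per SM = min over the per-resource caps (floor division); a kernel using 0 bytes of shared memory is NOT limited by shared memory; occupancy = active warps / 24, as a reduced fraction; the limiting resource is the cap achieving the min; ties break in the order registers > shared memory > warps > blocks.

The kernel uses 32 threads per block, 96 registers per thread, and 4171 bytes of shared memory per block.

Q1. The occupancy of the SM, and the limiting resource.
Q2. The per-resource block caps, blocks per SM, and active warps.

Answer: occupancy 5/12, limited by shared memory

registers: 32 blocks
shared memory: 10 blocks
warps: 24 blocks
blocks: 24 blocks

Answer: 10 blocks, 10 active warps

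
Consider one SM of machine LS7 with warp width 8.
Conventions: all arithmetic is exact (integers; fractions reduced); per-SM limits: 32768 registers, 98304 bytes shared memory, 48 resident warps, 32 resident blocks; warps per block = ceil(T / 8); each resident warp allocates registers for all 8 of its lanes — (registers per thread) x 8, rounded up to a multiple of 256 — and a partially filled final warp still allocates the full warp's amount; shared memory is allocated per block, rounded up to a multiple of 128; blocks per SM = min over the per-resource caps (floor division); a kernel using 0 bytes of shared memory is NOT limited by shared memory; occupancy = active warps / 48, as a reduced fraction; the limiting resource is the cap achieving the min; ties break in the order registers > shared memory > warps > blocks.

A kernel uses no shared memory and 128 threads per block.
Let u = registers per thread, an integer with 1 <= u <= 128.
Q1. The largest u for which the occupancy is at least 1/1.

Answer: u = 64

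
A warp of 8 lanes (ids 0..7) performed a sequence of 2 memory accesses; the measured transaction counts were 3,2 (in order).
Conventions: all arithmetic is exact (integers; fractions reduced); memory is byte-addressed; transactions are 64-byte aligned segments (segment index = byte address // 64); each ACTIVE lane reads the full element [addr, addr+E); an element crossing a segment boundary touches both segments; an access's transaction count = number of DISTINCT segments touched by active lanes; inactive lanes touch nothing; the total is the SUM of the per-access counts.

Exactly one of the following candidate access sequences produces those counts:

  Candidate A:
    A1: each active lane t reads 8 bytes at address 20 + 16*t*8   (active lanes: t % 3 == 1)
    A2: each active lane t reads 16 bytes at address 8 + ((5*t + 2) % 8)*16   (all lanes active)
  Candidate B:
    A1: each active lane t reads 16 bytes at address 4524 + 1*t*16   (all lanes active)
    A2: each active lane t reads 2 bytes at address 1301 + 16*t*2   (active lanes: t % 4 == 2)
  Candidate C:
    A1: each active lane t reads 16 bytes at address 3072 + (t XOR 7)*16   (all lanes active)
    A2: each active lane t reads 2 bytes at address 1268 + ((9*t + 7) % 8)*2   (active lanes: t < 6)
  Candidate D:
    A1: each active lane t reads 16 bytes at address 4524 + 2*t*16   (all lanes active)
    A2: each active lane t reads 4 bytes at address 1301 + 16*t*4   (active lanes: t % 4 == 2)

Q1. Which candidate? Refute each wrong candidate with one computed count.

A: A2 gives 3 transactions, not 2
C: A1 gives 2 transactions, not 3
D: A1 gives 5 transactions, not 3
B: all counts match (3,2)

Answer: B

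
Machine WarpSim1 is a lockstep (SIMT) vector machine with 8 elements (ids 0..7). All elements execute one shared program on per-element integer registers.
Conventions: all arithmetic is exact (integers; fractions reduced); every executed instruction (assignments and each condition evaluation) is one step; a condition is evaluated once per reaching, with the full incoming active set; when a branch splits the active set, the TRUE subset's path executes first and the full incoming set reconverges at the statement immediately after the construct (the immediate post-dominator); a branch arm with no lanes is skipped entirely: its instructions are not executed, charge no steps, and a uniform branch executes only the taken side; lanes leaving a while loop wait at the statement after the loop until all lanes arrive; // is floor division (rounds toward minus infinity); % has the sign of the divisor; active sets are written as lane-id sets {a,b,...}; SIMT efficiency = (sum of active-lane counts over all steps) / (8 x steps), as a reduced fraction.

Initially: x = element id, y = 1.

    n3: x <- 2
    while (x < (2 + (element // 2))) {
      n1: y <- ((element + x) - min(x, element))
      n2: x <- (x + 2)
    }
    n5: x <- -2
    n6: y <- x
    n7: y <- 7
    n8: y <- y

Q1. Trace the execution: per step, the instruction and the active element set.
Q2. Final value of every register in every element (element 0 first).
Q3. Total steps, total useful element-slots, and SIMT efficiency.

step 0: x <- 2                       {0,1,2,3,4,5,6,7}
step 1: eval (x < (2 + (element // 2))) {0,1,2,3,4,5,6,7}
step 2: y <- ((element + x) - min(x, element)) {2,3,4,5,6,7}
step 3: x <- (x + 2)                 {2,3,4,5,6,7}
step 4: eval (x < (2 + (element // 2))) {2,3,4,5,6,7}
step 5: y <- ((element + x) - min(x, element)) {6,7}
step 6: x <- (x + 2)                 {6,7}
step 7: eval (x < (2 + (element // 2))) {6,7}
step 8: x <- -2                      {0,1,2,3,4,5,6,7}
step 9: y <- x                       {0,1,2,3,4,5,6,7}
step 10: y <- 7                       {0,1,2,3,4,5,6,7}
step 11: y <- y                       {0,1,2,3,4,5,6,7}

Answer: 12 steps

x: -2,-2,-2,-2,-2,-2,-2,-2
y: 7,7,7,7,7,7,7,7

steps = 12; useful = 72; efficiency = 72/96 = 3/4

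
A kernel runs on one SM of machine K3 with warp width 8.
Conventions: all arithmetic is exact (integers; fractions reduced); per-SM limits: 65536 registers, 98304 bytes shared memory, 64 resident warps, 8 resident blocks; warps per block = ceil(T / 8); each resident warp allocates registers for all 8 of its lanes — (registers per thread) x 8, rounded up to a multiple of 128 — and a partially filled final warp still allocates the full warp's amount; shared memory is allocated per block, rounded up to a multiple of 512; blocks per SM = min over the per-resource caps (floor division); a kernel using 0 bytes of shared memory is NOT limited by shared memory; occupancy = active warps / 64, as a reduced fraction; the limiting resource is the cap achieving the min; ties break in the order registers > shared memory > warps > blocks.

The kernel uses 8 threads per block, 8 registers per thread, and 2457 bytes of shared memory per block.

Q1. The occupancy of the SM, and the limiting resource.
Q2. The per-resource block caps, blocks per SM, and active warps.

Answer: occupancy 1/8, limited by blocks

registers: 512 blocks
shared memory: 38 blocks
warps: 64 blocks
blocks: 8 blocks

Answer: 8 blocks, 8 active warps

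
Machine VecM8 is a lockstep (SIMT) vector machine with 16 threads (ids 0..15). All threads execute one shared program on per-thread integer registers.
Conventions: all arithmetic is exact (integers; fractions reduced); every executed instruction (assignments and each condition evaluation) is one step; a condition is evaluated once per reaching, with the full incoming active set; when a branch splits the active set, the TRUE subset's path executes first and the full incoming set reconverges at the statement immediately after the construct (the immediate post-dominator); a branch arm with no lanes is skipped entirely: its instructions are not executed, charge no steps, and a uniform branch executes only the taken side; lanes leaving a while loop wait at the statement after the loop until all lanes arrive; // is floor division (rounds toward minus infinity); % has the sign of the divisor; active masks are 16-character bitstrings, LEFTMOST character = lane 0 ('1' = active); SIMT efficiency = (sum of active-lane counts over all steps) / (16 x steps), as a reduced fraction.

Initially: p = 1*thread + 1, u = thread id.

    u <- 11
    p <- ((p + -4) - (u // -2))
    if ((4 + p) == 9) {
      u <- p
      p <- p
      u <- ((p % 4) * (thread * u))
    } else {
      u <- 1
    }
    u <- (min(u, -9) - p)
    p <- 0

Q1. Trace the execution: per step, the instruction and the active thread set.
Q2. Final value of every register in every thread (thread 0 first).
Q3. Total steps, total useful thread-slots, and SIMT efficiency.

step 0: u <- 11                      1111111111111111
step 1: p <- ((p + -4) - (u // -2))  1111111111111111
step 2: eval ((4 + p) == 9)          1111111111111111
step 3: u <- p                       0010000000000000
step 4: p <- p                       0010000000000000
step 5: u <- ((p % 4) * (thread * u)) 0010000000000000
step 6: u <- 1                       1101111111111111
step 7: u <- (min(u, -9) - p)        1111111111111111
step 8: p <- 0                       1111111111111111

Answer: 9 steps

p: 0,0,0,0,0,0,0,0,0,0,0,0,0,0,0,0
u: -12,-13,-14,-15,-16,-17,-18,-19,-20,-21,-22,-23,-24,-25,-26,-27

steps = 9; useful = 98; efficiency = 98/144 = 49/72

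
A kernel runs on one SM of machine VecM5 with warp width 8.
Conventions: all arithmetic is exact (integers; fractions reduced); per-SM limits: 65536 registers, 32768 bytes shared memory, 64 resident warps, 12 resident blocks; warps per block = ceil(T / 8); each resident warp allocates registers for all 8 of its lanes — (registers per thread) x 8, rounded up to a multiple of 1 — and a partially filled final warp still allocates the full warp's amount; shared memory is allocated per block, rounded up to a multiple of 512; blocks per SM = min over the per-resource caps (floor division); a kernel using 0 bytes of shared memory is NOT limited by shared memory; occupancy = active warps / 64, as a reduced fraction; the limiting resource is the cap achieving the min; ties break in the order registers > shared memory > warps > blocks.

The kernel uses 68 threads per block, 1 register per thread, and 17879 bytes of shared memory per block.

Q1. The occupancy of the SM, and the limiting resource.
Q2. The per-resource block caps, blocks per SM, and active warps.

Answer: occupancy 9/64, limited by shared memory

registers: 910 blocks
shared memory: 1 block
warps: 7 blocks
blocks: 12 blocks

Answer: 1 block, 9 active warps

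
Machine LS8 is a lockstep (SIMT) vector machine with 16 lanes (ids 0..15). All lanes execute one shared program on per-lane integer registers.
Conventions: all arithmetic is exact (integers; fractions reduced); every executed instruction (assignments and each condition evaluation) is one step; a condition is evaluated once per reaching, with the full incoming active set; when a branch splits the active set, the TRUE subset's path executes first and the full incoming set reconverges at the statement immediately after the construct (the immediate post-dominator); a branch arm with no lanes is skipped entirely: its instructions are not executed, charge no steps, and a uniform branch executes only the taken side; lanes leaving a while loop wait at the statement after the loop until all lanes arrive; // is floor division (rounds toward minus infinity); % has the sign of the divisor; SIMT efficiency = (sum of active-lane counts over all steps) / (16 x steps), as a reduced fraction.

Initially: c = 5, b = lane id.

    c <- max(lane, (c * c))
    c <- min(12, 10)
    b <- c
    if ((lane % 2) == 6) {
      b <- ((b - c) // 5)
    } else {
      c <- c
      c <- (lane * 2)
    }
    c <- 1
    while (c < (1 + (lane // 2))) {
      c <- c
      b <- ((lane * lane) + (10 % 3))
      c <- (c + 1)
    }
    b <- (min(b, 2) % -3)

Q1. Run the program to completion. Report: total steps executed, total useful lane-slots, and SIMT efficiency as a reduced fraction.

Answer: 37 steps, 368 useful, 23/37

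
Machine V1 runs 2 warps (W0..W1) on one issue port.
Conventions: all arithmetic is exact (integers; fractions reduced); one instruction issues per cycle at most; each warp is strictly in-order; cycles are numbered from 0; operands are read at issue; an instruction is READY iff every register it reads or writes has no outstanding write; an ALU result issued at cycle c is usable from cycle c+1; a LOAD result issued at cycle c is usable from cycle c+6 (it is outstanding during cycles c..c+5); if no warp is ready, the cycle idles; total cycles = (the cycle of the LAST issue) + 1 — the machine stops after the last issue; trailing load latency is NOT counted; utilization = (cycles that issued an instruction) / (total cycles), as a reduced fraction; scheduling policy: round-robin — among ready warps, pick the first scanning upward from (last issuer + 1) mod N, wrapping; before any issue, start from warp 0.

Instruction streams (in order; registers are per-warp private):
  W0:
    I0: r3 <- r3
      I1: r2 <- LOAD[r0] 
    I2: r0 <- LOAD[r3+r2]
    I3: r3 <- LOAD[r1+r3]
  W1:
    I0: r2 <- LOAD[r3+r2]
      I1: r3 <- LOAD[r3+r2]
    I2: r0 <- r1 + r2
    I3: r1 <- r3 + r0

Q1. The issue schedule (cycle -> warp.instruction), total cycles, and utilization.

cycle 0: W0.I0
cycle 1: W1.I0
cycle 2: W0.I1
cycle 3: idle
cycle 4: idle
cycle 5: idle
cycle 6: idle
cycle 7: W1.I1
cycle 8: W0.I2
cycle 9: W1.I2
cycle 10: W0.I3
cycle 11: idle
cycle 12: idle
cycle 13: W1.I3

Answer: 14 cycles, utilization 4/7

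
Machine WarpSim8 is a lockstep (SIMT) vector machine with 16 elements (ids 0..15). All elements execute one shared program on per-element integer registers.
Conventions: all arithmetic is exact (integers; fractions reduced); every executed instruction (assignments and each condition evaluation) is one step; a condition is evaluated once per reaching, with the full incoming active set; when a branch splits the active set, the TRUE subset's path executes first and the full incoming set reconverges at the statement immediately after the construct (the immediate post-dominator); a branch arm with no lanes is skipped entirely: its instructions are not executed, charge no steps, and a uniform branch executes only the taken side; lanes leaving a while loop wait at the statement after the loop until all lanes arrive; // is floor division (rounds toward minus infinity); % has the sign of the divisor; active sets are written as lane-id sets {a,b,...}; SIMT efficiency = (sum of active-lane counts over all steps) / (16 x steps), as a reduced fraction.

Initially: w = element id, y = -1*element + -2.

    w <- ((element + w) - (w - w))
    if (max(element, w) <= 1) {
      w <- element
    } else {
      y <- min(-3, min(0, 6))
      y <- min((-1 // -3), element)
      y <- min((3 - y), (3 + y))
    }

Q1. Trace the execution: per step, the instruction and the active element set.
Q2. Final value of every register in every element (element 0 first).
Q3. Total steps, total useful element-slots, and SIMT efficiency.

step 0: w <- ((element + w) - (w - w)) {0,1,2,3,4,5,6,7,8,9,10,11,12,13,14,15}
step 1: eval (max(element, w) <= 1)  {0,1,2,3,4,5,6,7,8,9,10,11,12,13,14,15}
step 2: w <- element                 {0}
step 3: y <- min(-3, min(0, 6))      {1,2,3,4,5,6,7,8,9,10,11,12,13,14,15}
step 4: y <- min((-1 // -3), element) {1,2,3,4,5,6,7,8,9,10,11,12,13,14,15}
step 5: y <- min((3 - y), (3 + y))   {1,2,3,4,5,6,7,8,9,10,11,12,13,14,15}

Answer: 6 steps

w: 0,2,4,6,8,10,12,14,16,18,20,22,24,26,28,30
y: -2,3,3,3,3,3,3,3,3,3,3,3,3,3,3,3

steps = 6; useful = 78; efficiency = 78/96 = 13/16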